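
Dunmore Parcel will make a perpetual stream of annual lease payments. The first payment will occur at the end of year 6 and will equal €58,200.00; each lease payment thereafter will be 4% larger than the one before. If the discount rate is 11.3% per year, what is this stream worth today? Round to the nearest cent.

Value at end of year 5: C₁ / (r − g) = €58,200.00 / (0.113 − 0.04) = €797,260.2740
Discount to today: PV = €797,260.2740 / (1 + 0.113)^5 = €797,260.2740 / 1.707953 = €466,792.97

€466792.97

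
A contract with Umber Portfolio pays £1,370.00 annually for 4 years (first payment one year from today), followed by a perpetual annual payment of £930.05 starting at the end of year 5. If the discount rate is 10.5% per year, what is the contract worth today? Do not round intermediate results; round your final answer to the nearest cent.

£10237.24

PV of 4-year annuity: £1,370.00 × [1 − (1+0.105)^−4] / 0.105 = 4296.12592
Perpetuity value at year 4: £930.05 / 0.105 = 8857.61905
PV of perpetuity: 8857.61905 / (1+0.105)^4 = 5941.11400
Total PV = 4296.12592 + 5941.11400 = 10237.23992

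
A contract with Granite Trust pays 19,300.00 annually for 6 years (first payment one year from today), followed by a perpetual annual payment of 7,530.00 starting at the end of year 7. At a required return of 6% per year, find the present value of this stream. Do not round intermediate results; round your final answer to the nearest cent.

PV of 6-year annuity: 19,300.00 × [1 − (1+0.06)^−6] / 0.06 = 94904.35949
Perpetuity value at year 6: 7,530.00 / 0.06 = 125500.00000
PV of perpetuity: 125500.00000 / (1+0.06)^6 = 88472.54783
Total PV = 94904.35949 + 88472.54783 = 183376.90732

183376.91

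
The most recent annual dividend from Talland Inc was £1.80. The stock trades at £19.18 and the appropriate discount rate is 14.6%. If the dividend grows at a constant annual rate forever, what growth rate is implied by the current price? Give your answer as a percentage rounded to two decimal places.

P = D₀(1+g)/(r−g) ⇒ P(r−g) = D₀(1+g) ⇒ g(P+D₀) = P·r − D₀
g = (P·r − D₀)/(P + D₀) = (£19.18×0.146 − £1.80) / (£19.18 + £1.80) = 0.047678

4.77%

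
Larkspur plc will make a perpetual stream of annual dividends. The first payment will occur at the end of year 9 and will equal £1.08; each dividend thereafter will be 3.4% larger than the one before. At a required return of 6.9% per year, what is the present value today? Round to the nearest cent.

£18.09

Value at end of year 8: C₁ / (r − g) = £1.08 / (0.069 − 0.034) = £30.8571
Discount to today: PV = £30.8571 / (1 + 0.069)^8 = £30.8571 / 1.705382 = £18.09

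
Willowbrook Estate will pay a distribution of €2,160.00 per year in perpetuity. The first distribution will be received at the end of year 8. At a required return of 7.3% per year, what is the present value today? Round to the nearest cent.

€18068.95

Value at end of year 7: C / r = €2,160.00 / 0.073 = €29,589.0411
Discount to today: PV = €29,589.0411 / (1 + 0.073)^7 = €29,589.0411 / 1.637563 = €18,068.95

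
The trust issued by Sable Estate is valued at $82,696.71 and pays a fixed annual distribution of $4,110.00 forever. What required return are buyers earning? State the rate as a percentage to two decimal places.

4.97%

P = C/r ⇒ r = C/P = $4,110.00/$82,696.71 = 0.049700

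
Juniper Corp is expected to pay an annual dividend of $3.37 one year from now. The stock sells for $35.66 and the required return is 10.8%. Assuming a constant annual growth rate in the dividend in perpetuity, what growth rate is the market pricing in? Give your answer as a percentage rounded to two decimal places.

1.35%

P = D₁/(r−g) ⇒ g = r − D₁/P = 0.108 − $3.37/$35.66 = 0.013496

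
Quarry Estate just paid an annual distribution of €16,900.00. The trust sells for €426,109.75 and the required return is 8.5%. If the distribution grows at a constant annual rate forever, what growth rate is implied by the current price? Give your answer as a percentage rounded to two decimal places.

P = D₀(1+g)/(r−g) ⇒ P(r−g) = D₀(1+g) ⇒ g(P+D₀) = P·r − D₀
g = (P·r − D₀)/(P + D₀) = (€426,109.75×0.085 − €16,900.00) / (€426,109.75 + €16,900.00) = 0.043609

4.36%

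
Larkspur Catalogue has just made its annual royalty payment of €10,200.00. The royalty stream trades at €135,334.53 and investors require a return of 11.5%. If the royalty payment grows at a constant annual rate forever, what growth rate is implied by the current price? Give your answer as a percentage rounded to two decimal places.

P = D₀(1+g)/(r−g) ⇒ P(r−g) = D₀(1+g) ⇒ g(P+D₀) = P·r − D₀
g = (P·r − D₀)/(P + D₀) = (€135,334.53×0.115 − €10,200.00) / (€135,334.53 + €10,200.00) = 0.036854

3.69%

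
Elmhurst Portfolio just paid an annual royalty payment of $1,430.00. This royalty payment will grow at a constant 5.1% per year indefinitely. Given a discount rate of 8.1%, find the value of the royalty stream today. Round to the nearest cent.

D₁ = D₀ × (1 + g) = $1,430.00 × 1.051 = $1,502.9300
Growing perpetuity: P = D₁ / (r − g) = $1,502.9300 / (0.081 − 0.051) = $50,097.67

$50097.67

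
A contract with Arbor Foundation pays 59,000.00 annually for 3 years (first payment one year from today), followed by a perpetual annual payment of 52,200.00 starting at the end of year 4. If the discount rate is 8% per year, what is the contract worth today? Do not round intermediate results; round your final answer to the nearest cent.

PV of 3-year annuity: 59,000.00 × [1 − (1+0.08)^−3] / 0.08 = 152048.72225
Perpetuity value at year 3: 52,200.00 / 0.08 = 652500.00000
PV of perpetuity: 652500.00000 / (1+0.08)^3 = 517975.53727
Total PV = 152048.72225 + 517975.53727 = 670024.25951

670024.26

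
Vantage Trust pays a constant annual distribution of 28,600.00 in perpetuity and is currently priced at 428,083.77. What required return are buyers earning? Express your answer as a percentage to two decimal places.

P = C/r ⇒ r = C/P = 28,600.00/428,083.77 = 0.066809

6.68%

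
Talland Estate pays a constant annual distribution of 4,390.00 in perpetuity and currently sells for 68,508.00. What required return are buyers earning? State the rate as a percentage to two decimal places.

6.41%

P = C/r ⇒ r = C/P = 4,390.00/68,508.00 = 0.064080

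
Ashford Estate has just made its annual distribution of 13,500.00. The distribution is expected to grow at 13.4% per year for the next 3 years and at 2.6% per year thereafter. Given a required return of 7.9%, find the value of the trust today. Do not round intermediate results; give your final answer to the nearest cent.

D_1 = 15309.00000
D_2 = 17360.40600
D_3 = 19686.70040
Terminal value at year 3: TV = D_3×(1+g_2)/(r−g_2) = 20198.55461/0.053 = 381104.80405
P_0 = D_1/(1+r)^1 + D_2/(1+r)^2 + D_3/(1+r)^3 + TV/(1+r)^3
    = 14188.13716 + 14911.35083 + 15671.42895 + 303375.20953 = 348146.12648

348146.13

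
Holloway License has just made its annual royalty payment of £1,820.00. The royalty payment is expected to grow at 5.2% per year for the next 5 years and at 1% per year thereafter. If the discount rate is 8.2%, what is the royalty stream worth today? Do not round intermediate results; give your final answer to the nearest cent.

D_1 = 1914.64000
D_2 = 2014.20128
D_3 = 2118.93975
D_4 = 2229.12461
D_5 = 2345.03909
Terminal value at year 5: TV = D_5×(1+g_2)/(r−g_2) = 2368.48948/0.072 = 32895.68728
P_0 = D_1/(1+r)^1 + D_2/(1+r)^2 + D_3/(1+r)^3 + D_4/(1+r)^4 + D_5/(1+r)^5 + TV/(1+r)^5
    = 1769.53789 + 1720.47492 + 1672.77229 + 1626.39228 + 1581.29822 + 22182.10009 = 30552.57569

£30552.58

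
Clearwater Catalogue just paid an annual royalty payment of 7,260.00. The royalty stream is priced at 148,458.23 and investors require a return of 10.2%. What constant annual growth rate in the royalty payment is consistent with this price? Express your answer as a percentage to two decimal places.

5.06%

P = D₀(1+g)/(r−g) ⇒ P(r−g) = D₀(1+g) ⇒ g(P+D₀) = P·r − D₀
g = (P·r − D₀)/(P + D₀) = (148,458.23×0.102 − 7,260.00) / (148,458.23 + 7,260.00) = 0.050622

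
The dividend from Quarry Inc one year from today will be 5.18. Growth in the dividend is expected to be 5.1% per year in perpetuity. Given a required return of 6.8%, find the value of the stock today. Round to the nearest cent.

304.71

Growing perpetuity: P = D₁ / (r − g) = 5.1800 / (0.068 − 0.051) = 304.71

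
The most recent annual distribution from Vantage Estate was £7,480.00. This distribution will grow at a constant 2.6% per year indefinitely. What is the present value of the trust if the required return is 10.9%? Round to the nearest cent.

£92463.61

D₁ = D₀ × (1 + g) = £7,480.00 × 1.026 = £7,674.4800
Growing perpetuity: P = D₁ / (r − g) = £7,674.4800 / (0.109 − 0.026) = £92,463.61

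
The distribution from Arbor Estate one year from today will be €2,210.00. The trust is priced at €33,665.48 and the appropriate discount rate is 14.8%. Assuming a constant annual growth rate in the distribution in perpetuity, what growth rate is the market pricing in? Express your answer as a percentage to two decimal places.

P = D₁/(r−g) ⇒ g = r − D₁/P = 0.148 − €2,210.00/€33,665.48 = 0.082354

8.24%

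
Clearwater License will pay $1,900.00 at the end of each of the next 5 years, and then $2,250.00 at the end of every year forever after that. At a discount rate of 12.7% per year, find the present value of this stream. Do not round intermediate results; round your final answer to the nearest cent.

$16476.44

PV of 5-year annuity: $1,900.00 × [1 − (1+0.127)^−5] / 0.127 = 6731.94753
Perpetuity value at year 5: $2,250.00 / 0.127 = 17716.53543
PV of perpetuity: 17716.53543 / (1+0.127)^5 = 9744.49230
Total PV = 6731.94753 + 9744.49230 = 16476.43984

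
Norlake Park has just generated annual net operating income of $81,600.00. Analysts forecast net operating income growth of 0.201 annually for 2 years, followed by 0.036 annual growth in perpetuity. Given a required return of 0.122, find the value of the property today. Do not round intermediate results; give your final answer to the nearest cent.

$1307134.88

D_1 = 98001.60000
D_2 = 117699.92160
Terminal value at year 2: TV = D_2×(1+g_2)/(r−g_2) = 121937.11878/0.086 = 1417873.47416
P_0 = D_1/(1+r)^1 + D_2/(1+r)^2 + TV/(1+r)^2
    = 87345.45455 + 93495.44644 + 1126293.98273 = 1307134.88372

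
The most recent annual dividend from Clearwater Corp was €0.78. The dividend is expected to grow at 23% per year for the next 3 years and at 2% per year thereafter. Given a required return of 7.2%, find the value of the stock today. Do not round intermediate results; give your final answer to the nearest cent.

€26.21

D_1 = 0.95940
D_2 = 1.18006
D_3 = 1.45148
Terminal value at year 3: TV = D_3×(1+g_2)/(r−g_2) = 1.48051/0.052 = 28.47127
P_0 = D_1/(1+r)^1 + D_2/(1+r)^2 + D_3/(1+r)^3 + TV/(1+r)^3
    = 0.89496 + 1.02687 + 1.17822 + 23.11120 = 26.21125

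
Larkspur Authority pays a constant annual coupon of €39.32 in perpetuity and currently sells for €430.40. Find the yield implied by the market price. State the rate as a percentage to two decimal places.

P = C/r ⇒ r = C/P = €39.32/€430.40 = 0.091357

9.14%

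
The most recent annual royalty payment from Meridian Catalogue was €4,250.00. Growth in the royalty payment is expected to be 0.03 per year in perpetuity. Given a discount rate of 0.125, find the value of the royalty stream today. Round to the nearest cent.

D₁ = D₀ × (1 + g) = €4,250.00 × 1.03 = €4,377.5000
Growing perpetuity: P = D₁ / (r − g) = €4,377.5000 / (0.125 − 0.03) = €46,078.95

€46078.95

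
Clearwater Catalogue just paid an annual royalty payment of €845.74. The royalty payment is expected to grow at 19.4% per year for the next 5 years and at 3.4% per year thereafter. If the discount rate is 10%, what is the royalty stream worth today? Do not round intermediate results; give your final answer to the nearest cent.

D_1 = 1009.81356
D_2 = 1205.71739
D_3 = 1439.62656
D_4 = 1718.91412
D_5 = 2052.38346
Terminal value at year 5: TV = D_5×(1+g_2)/(r−g_2) = 2122.16449/0.066 = 32154.00749
P_0 = D_1/(1+r)^1 + D_2/(1+r)^2 + D_3/(1+r)^3 + D_4/(1+r)^4 + D_5/(1+r)^5 + TV/(1+r)^5
    = 918.01233 + 996.46065 + 1081.61275 + 1174.04147 + 1274.36865 + 19965.10887 = 25409.60472

€25409.60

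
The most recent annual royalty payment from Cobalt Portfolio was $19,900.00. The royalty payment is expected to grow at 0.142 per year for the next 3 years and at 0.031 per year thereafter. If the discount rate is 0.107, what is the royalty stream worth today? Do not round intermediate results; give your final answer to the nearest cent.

D_1 = 22725.80000
D_2 = 25952.86360
D_3 = 29638.17023
Terminal value at year 3: TV = D_3×(1+g_2)/(r−g_2) = 30556.95351/0.076 = 402065.17774
P_0 = D_1/(1+r)^1 + D_2/(1+r)^2 + D_3/(1+r)^3 + TV/(1+r)^3
    = 20529.17796 + 21178.24863 + 21847.84095 + 296383.21077 = 359938.47830

$359938.48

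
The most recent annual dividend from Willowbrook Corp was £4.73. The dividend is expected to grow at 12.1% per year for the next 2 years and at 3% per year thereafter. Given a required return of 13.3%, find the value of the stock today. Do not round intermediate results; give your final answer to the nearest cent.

£55.61

D_1 = 5.30233
D_2 = 5.94391
Terminal value at year 2: TV = D_2×(1+g_2)/(r−g_2) = 6.12223/0.103 = 59.43912
P_0 = D_1/(1+r)^1 + D_2/(1+r)^2 + TV/(1+r)^2
    = 4.67990 + 4.63034 + 46.30336 = 55.61360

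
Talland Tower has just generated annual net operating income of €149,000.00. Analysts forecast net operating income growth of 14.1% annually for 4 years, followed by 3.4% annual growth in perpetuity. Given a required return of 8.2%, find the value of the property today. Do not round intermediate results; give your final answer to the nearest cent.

D_1 = 170009.00000
D_2 = 193980.26900
D_3 = 221331.48693
D_4 = 252539.22659
Terminal value at year 4: TV = D_4×(1+g_2)/(r−g_2) = 261125.56029/0.048 = 5440115.83937
P_0 = D_1/(1+r)^1 + D_2/(1+r)^2 + D_3/(1+r)^3 + D_4/(1+r)^4 + TV/(1+r)^4
    = 157124.76895 + 165692.57058 + 174727.56288 + 184255.22111 + 3969164.55476 = 4650964.67827

€4650964.68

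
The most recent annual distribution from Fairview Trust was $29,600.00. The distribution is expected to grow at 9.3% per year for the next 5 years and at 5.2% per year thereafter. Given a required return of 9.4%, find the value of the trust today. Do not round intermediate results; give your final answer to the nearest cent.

$885621.83

D_1 = 32352.80000
D_2 = 35361.61040
D_3 = 38650.24017
D_4 = 42244.71250
D_5 = 46173.47077
Terminal value at year 5: TV = D_5×(1+g_2)/(r−g_2) = 48574.49125/0.042 = 1156535.50584
P_0 = D_1/(1+r)^1 + D_2/(1+r)^2 + D_3/(1+r)^3 + D_4/(1+r)^4 + D_5/(1+r)^5 + TV/(1+r)^5
    = 29572.94333 + 29545.91139 + 29518.90415 + 29491.92161 + 29464.96373 + 738027.18674 = 885621.83094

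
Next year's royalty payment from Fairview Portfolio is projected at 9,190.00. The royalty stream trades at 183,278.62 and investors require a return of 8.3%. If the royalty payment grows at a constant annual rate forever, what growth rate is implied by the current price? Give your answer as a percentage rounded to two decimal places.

P = D₁/(r−g) ⇒ g = r − D₁/P = 0.083 − 9,190.00/183,278.62 = 0.032858

3.29%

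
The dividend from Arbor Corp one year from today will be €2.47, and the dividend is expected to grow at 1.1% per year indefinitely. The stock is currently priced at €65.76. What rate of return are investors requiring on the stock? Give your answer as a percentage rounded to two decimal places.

4.86%

P = D₁/(r − g) ⇒ r = D₁/P + g = €2.4700/€65.76 + 0.011 = 0.037561 + 0.011 = 0.048561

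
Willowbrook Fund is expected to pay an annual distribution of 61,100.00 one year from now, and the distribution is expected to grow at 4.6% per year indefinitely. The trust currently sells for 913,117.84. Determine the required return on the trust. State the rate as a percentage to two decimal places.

11.29%

P = D₁/(r − g) ⇒ r = D₁/P + g = 61,100.0000/913,117.84 + 0.046 = 0.066914 + 0.046 = 0.112914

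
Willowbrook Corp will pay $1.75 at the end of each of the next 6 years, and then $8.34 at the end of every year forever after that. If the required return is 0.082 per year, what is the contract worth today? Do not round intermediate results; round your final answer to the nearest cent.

$71.43

PV of 6-year annuity: $1.75 × [1 − (1+0.082)^−6] / 0.082 = 8.04119
Perpetuity value at year 6: $8.34 / 0.082 = 101.70732
PV of perpetuity: 101.70732 / (1+0.082)^6 = 63.38531
Total PV = 8.04119 + 63.38531 = 71.42650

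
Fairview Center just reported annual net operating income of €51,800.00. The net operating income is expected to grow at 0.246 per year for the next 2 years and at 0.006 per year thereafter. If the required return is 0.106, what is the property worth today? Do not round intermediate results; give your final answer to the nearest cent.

D_1 = 64542.80000
D_2 = 80420.32880
Terminal value at year 2: TV = D_2×(1+g_2)/(r−g_2) = 80902.85077/0.1 = 809028.50773
P_0 = D_1/(1+r)^1 + D_2/(1+r)^2 + TV/(1+r)^2
    = 58356.96203 + 65743.91924 + 661383.82759 = 785484.70886

€785484.71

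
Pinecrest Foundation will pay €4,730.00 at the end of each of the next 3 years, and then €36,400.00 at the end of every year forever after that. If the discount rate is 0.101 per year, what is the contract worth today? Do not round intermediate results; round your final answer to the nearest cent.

PV of 3-year annuity: €4,730.00 × [1 − (1+0.101)^−3] / 0.101 = 11742.13225
Perpetuity value at year 3: €36,400.00 / 0.101 = 360396.03960
PV of perpetuity: 360396.03960 / (1+0.101)^3 = 270033.75334
Total PV = 11742.13225 + 270033.75334 = 281775.88560

€281775.89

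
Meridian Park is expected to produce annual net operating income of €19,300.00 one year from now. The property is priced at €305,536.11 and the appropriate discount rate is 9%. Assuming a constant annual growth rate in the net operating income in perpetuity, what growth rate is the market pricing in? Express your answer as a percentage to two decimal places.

2.68%

P = D₁/(r−g) ⇒ g = r − D₁/P = 0.09 − €19,300.00/€305,536.11 = 0.026832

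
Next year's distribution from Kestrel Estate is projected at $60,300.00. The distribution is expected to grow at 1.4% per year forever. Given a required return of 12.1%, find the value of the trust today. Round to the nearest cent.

$563551.40

Growing perpetuity: P = D₁ / (r − g) = $60,300.0000 / (0.121 − 0.014) = $563,551.40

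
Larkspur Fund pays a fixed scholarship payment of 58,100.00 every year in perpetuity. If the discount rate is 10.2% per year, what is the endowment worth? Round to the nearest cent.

Level perpetuity: PV = C / r = 58,100.00 / 0.102 = 569,607.84

569607.84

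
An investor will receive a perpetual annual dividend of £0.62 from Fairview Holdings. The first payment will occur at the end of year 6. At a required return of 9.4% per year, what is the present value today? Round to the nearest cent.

£4.21

Value at end of year 5: C / r = £0.62 / 0.094 = £6.5957
Discount to today: PV = £6.5957 / (1 + 0.094)^5 = £6.5957 / 1.567064 = £4.21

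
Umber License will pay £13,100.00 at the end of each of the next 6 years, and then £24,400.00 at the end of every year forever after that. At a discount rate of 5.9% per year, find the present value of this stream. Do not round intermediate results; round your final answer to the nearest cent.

£357818.55

PV of 6-year annuity: £13,100.00 × [1 − (1+0.059)^−6] / 0.059 = 64619.83720
Perpetuity value at year 6: £24,400.00 / 0.059 = 413559.32203
PV of perpetuity: 413559.32203 / (1+0.059)^6 = 293198.70923
Total PV = 64619.83720 + 293198.70923 = 357818.54643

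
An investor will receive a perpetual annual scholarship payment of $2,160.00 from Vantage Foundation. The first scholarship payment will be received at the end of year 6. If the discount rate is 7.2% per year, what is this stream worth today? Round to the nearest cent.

Value at end of year 5: C / r = $2,160.00 / 0.072 = $30,000.0000
Discount to today: PV = $30,000.0000 / (1 + 0.072)^5 = $30,000.0000 / 1.415709 = $21,190.80

$21190.80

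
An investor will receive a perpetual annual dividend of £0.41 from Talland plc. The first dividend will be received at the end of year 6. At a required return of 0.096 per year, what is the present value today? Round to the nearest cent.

Value at end of year 5: C / r = £0.41 / 0.096 = £4.2708
Discount to today: PV = £4.2708 / (1 + 0.096)^5 = £4.2708 / 1.581440 = £2.70

£2.70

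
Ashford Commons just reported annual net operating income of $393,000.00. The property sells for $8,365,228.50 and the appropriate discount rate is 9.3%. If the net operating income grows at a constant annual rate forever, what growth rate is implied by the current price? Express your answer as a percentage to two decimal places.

P = D₀(1+g)/(r−g) ⇒ P(r−g) = D₀(1+g) ⇒ g(P+D₀) = P·r − D₀
g = (P·r − D₀)/(P + D₀) = ($8,365,228.50×0.093 − $393,000.00) / ($8,365,228.50 + $393,000.00) = 0.043955

4.40%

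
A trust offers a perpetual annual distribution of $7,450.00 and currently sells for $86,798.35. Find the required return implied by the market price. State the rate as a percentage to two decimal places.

8.58%

P = C/r ⇒ r = C/P = $7,450.00/$86,798.35 = 0.085831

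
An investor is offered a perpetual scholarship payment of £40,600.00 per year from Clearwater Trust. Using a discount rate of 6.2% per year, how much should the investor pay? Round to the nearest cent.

Level perpetuity: PV = C / r = £40,600.00 / 0.062 = £654,838.71

£654838.71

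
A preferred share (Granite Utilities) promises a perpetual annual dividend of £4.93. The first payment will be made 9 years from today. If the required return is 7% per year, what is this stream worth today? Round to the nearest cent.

Value at end of year 8: C / r = £4.93 / 0.07 = £70.4286
Discount to today: PV = £70.4286 / (1 + 0.07)^8 = £70.4286 / 1.718186 = £40.99

£40.99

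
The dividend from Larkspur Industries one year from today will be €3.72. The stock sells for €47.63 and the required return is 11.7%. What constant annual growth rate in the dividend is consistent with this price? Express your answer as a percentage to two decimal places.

3.89%

P = D₁/(r−g) ⇒ g = r − D₁/P = 0.117 − €3.72/€47.63 = 0.038898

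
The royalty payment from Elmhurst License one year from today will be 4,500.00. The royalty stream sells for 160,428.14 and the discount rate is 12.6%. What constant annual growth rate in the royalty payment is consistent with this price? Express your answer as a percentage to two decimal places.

P = D₁/(r−g) ⇒ g = r − D₁/P = 0.126 − 4,500.00/160,428.14 = 0.097950

9.80%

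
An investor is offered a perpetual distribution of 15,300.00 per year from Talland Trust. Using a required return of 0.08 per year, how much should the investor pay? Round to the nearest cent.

Level perpetuity: PV = C / r = 15,300.00 / 0.08 = 191,250.00

191250.00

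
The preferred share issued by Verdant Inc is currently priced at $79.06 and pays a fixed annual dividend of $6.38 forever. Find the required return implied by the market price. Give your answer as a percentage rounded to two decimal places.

P = C/r ⇒ r = C/P = $6.38/$79.06 = 0.080698

8.07%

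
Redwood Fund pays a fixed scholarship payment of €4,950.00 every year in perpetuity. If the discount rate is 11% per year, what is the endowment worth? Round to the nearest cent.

Level perpetuity: PV = C / r = €4,950.00 / 0.11 = €45,000.00

€45000.00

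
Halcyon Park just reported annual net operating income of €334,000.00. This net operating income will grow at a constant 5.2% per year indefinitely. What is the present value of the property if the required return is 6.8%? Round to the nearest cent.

D₁ = D₀ × (1 + g) = €334,000.00 × 1.052 = €351,368.0000
Growing perpetuity: P = D₁ / (r − g) = €351,368.0000 / (0.068 − 0.052) = €21,960,500.00

€21960500.00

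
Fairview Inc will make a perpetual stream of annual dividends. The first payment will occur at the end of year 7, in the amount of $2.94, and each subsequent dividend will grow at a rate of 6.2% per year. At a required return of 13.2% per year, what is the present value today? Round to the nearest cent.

$19.96

Value at end of year 6: C₁ / (r − g) = $2.94 / (0.132 − 0.062) = $42.0000
Discount to today: PV = $42.0000 / (1 + 0.132)^6 = $42.0000 / 2.104159 = $19.96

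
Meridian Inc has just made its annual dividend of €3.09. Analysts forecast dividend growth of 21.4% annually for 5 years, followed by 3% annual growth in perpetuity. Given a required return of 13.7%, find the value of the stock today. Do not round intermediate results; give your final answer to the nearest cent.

€60.16

D_1 = 3.75126
D_2 = 4.55403
D_3 = 5.52859
D_4 = 6.71171
D_5 = 8.14802
Terminal value at year 5: TV = D_5×(1+g_2)/(r−g_2) = 8.39246/0.107 = 78.43418
P_0 = D_1/(1+r)^1 + D_2/(1+r)^2 + D_3/(1+r)^3 + D_4/(1+r)^4 + D_5/(1+r)^5 + TV/(1+r)^5
    = 3.29926 + 3.52269 + 3.76126 + 4.01598 + 4.28795 + 41.27652 = 60.16366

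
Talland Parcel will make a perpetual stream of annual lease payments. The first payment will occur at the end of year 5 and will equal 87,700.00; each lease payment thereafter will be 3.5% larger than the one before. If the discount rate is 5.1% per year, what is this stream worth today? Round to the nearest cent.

Value at end of year 4: C₁ / (r − g) = 87,700.00 / (0.051 − 0.035) = 5,481,250.0000
Discount to today: PV = 5,481,250.0000 / (1 + 0.051)^4 = 5,481,250.0000 / 1.220143 = 4,492,299.95

4492299.95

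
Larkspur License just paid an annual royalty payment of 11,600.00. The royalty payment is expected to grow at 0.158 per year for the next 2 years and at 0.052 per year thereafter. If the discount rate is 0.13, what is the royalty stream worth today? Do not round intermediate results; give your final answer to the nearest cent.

D_1 = 13432.80000
D_2 = 15555.18240
Terminal value at year 2: TV = D_2×(1+g_2)/(r−g_2) = 16364.05188/0.078 = 209795.53698
P_0 = D_1/(1+r)^1 + D_2/(1+r)^2 + TV/(1+r)^2
    = 11887.43363 + 12181.98951 + 164300.67898 = 188370.10211

188370.10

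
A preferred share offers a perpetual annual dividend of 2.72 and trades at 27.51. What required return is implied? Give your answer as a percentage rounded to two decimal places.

P = C/r ⇒ r = C/P = 2.72/27.51 = 0.098873

9.89%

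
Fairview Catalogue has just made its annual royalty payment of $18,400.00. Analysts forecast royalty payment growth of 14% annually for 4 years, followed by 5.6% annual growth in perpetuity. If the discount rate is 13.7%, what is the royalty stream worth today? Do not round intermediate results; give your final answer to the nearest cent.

D_1 = 20976.00000
D_2 = 23912.64000
D_3 = 27260.40960
D_4 = 31076.86694
Terminal value at year 4: TV = D_4×(1+g_2)/(r−g_2) = 32817.17149/0.081 = 405150.26534
P_0 = D_1/(1+r)^1 + D_2/(1+r)^2 + D_3/(1+r)^3 + D_4/(1+r)^4 + TV/(1+r)^4
    = 18448.54881 + 18497.22572 + 18546.03107 + 18594.96519 + 242423.24984 = 316510.02062

$316510.02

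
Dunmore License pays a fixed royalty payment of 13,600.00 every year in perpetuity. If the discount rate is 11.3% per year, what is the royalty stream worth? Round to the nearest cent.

120353.98

Level perpetuity: PV = C / r = 13,600.00 / 0.113 = 120,353.98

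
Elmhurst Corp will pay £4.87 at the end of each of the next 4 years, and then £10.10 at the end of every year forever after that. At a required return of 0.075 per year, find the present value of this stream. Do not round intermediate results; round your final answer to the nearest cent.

PV of 4-year annuity: £4.87 × [1 − (1+0.075)^−4] / 0.075 = 16.31122
Perpetuity value at year 4: £10.10 / 0.075 = 134.66667
PV of perpetuity: 134.66667 / (1+0.075)^4 = 100.83847
Total PV = 16.31122 + 100.83847 = 117.14969

£117.15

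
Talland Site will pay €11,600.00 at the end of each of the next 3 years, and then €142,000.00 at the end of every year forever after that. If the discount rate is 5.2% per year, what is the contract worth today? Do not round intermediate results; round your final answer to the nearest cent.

€2376984.32

PV of 3-year annuity: €11,600.00 × [1 − (1+0.052)^−3] / 0.052 = 31471.66358
Perpetuity value at year 3: €142,000.00 / 0.052 = 2730769.23077
PV of perpetuity: 2730769.23077 / (1+0.052)^3 = 2345512.65937
Total PV = 31471.66358 + 2345512.65937 = 2376984.32295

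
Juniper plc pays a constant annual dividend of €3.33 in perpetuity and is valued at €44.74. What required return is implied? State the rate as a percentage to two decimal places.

7.44%

P = C/r ⇒ r = C/P = €3.33/€44.74 = 0.074430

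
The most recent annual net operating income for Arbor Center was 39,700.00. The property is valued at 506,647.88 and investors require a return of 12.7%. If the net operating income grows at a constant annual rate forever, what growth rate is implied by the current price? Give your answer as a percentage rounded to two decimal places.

4.51%

P = D₀(1+g)/(r−g) ⇒ P(r−g) = D₀(1+g) ⇒ g(P+D₀) = P·r − D₀
g = (P·r − D₀)/(P + D₀) = (506,647.88×0.127 − 39,700.00) / (506,647.88 + 39,700.00) = 0.045107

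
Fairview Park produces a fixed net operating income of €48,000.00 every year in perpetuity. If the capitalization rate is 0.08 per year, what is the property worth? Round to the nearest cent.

Level perpetuity: PV = C / r = €48,000.00 / 0.08 = €600,000.00

€600000.00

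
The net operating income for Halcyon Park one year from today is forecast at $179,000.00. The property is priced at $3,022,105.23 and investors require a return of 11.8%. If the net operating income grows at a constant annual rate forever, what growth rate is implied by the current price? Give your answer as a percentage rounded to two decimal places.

5.88%

P = D₁/(r−g) ⇒ g = r − D₁/P = 0.118 − $179,000.00/$3,022,105.23 = 0.058770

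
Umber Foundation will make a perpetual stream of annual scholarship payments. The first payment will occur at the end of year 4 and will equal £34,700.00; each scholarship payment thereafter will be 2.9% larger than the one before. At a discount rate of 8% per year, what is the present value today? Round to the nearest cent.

£540117.23

Value at end of year 3: C₁ / (r − g) = £34,700.00 / (0.08 − 0.029) = £680,392.1569
Discount to today: PV = £680,392.1569 / (1 + 0.08)^3 = £680,392.1569 / 1.259712 = £540,117.23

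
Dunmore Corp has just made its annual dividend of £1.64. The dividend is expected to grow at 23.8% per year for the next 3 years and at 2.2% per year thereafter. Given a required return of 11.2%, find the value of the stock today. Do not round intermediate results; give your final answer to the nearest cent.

£31.82

D_1 = 2.03032
D_2 = 2.51354
D_3 = 3.11176
Terminal value at year 3: TV = D_3×(1+g_2)/(r−g_2) = 3.18022/0.09 = 35.33574
P_0 = D_1/(1+r)^1 + D_2/(1+r)^2 + D_3/(1+r)^3 + TV/(1+r)^3
    = 1.82583 + 2.03271 + 2.26304 + 25.69803 = 31.81960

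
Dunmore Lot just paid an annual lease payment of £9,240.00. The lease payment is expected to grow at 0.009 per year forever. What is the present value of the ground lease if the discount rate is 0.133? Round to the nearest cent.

D₁ = D₀ × (1 + g) = £9,240.00 × 1.009 = £9,323.1600
Growing perpetuity: P = D₁ / (r − g) = £9,323.1600 / (0.133 − 0.009) = £75,186.77

£75186.77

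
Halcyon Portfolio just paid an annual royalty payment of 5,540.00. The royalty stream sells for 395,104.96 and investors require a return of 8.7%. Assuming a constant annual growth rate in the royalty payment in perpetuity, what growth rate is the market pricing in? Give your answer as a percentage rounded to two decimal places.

P = D₀(1+g)/(r−g) ⇒ P(r−g) = D₀(1+g) ⇒ g(P+D₀) = P·r − D₀
g = (P·r − D₀)/(P + D₀) = (395,104.96×0.087 − 5,540.00) / (395,104.96 + 5,540.00) = 0.071969

7.20%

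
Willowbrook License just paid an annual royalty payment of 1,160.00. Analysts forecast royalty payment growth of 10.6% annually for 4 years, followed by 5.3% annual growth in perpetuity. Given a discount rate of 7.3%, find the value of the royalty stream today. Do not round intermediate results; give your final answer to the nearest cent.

73948.96

D_1 = 1282.96000
D_2 = 1418.95376
D_3 = 1569.36286
D_4 = 1735.71532
Terminal value at year 4: TV = D_4×(1+g_2)/(r−g_2) = 1827.70823/0.02 = 91385.41168
P_0 = D_1/(1+r)^1 + D_2/(1+r)^2 + D_3/(1+r)^3 + D_4/(1+r)^4 + TV/(1+r)^4
    = 1195.67568 + 1232.44855 + 1270.35238 + 1309.42193 + 68941.06447 = 73948.96300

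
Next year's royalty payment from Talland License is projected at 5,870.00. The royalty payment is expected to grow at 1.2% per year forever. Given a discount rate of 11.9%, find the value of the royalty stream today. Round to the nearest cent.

54859.81

Growing perpetuity: P = D₁ / (r − g) = 5,870.0000 / (0.119 − 0.012) = 54,859.81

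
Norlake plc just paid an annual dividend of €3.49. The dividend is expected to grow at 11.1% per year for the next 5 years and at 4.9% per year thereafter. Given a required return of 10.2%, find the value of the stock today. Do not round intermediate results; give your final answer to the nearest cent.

D_1 = 3.87739
D_2 = 4.30778
D_3 = 4.78594
D_4 = 5.31718
D_5 = 5.90739
Terminal value at year 5: TV = D_5×(1+g_2)/(r−g_2) = 6.19685/0.053 = 116.92176
P_0 = D_1/(1+r)^1 + D_2/(1+r)^2 + D_3/(1+r)^3 + D_4/(1+r)^4 + D_5/(1+r)^5 + TV/(1+r)^5
    = 3.51850 + 3.54724 + 3.57621 + 3.60542 + 3.63486 + 71.94281 = 89.82503

€89.83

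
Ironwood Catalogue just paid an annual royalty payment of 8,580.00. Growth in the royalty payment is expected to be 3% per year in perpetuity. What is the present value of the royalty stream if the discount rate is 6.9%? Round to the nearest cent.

D₁ = D₀ × (1 + g) = 8,580.00 × 1.03 = 8,837.4000
Growing perpetuity: P = D₁ / (r − g) = 8,837.4000 / (0.069 − 0.03) = 226,600.00

226600.00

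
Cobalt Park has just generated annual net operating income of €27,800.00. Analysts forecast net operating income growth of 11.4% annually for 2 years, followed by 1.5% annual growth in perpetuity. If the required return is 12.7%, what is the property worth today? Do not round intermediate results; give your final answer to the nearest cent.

D_1 = 30969.20000
D_2 = 34499.68880
Terminal value at year 2: TV = D_2×(1+g_2)/(r−g_2) = 35017.18413/0.112 = 312653.42975
P_0 = D_1/(1+r)^1 + D_2/(1+r)^2 + TV/(1+r)^2
    = 27479.32564 + 27162.35028 + 246158.79942 = 300800.47535

€300800.48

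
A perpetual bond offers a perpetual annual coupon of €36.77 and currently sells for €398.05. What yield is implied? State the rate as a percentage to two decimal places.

P = C/r ⇒ r = C/P = €36.77/€398.05 = 0.092375

9.24%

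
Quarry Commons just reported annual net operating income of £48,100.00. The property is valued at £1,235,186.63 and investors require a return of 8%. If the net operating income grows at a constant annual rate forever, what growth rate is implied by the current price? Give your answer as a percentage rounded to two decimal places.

P = D₀(1+g)/(r−g) ⇒ P(r−g) = D₀(1+g) ⇒ g(P+D₀) = P·r − D₀
g = (P·r − D₀)/(P + D₀) = (£1,235,186.63×0.08 − £48,100.00) / (£1,235,186.63 + £48,100.00) = 0.039520

3.95%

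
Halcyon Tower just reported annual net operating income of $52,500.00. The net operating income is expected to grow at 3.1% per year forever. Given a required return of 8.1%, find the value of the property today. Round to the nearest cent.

D₁ = D₀ × (1 + g) = $52,500.00 × 1.031 = $54,127.5000
Growing perpetuity: P = D₁ / (r − g) = $54,127.5000 / (0.081 − 0.031) = $1,082,550.00

$1082550.00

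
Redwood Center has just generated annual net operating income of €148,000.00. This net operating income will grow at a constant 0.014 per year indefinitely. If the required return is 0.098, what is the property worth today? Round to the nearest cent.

€1786571.43

D₁ = D₀ × (1 + g) = €148,000.00 × 1.014 = €150,072.0000
Growing perpetuity: P = D₁ / (r − g) = €150,072.0000 / (0.098 − 0.014) = €1,786,571.43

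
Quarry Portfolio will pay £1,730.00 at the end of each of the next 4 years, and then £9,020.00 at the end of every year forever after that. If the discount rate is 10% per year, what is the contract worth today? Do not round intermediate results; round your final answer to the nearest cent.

£67091.68

PV of 4-year annuity: £1,730.00 × [1 − (1+0.1)^−4] / 0.1 = 5483.86722
Perpetuity value at year 4: £9,020.00 / 0.1 = 90200.00000
PV of perpetuity: 90200.00000 / (1+0.1)^4 = 61607.81367
Total PV = 5483.86722 + 61607.81367 = 67091.68090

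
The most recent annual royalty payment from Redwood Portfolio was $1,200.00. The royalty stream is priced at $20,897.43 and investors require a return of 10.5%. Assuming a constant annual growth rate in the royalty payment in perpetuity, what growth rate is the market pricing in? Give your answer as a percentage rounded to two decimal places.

P = D₀(1+g)/(r−g) ⇒ P(r−g) = D₀(1+g) ⇒ g(P+D₀) = P·r − D₀
g = (P·r − D₀)/(P + D₀) = ($20,897.43×0.105 − $1,200.00) / ($20,897.43 + $1,200.00) = 0.044993

4.50%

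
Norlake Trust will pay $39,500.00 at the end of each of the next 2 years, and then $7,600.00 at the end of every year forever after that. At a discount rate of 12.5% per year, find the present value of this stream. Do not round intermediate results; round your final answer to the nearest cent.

PV of 2-year annuity: $39,500.00 × [1 − (1+0.125)^−2] / 0.125 = 66320.98765
Perpetuity value at year 2: $7,600.00 / 0.125 = 60800.00000
PV of perpetuity: 60800.00000 / (1+0.125)^2 = 48039.50617
Total PV = 66320.98765 + 48039.50617 = 114360.49383

$114360.49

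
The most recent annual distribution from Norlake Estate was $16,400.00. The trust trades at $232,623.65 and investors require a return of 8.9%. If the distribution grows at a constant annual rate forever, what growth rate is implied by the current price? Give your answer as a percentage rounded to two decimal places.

1.73%

P = D₀(1+g)/(r−g) ⇒ P(r−g) = D₀(1+g) ⇒ g(P+D₀) = P·r − D₀
g = (P·r − D₀)/(P + D₀) = ($232,623.65×0.089 − $16,400.00) / ($232,623.65 + $16,400.00) = 0.017282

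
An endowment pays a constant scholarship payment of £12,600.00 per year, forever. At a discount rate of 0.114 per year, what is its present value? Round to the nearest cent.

Level perpetuity: PV = C / r = £12,600.00 / 0.114 = £110,526.32

£110526.32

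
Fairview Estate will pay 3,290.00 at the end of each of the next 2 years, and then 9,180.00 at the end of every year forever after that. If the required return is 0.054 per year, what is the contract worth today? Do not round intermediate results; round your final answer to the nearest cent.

PV of 2-year annuity: 3,290.00 × [1 − (1+0.054)^−2] / 0.054 = 6082.96217
Perpetuity value at year 2: 9,180.00 / 0.054 = 170000.00000
PV of perpetuity: 170000.00000 / (1+0.054)^2 = 153026.87152
Total PV = 6082.96217 + 153026.87152 = 159109.83369

159109.83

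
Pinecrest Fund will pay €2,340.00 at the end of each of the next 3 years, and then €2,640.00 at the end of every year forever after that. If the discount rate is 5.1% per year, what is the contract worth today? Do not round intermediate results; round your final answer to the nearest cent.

PV of 3-year annuity: €2,340.00 × [1 − (1+0.051)^−3] / 0.051 = 6360.47858
Perpetuity value at year 3: €2,640.00 / 0.051 = 51764.70588
PV of perpetuity: 51764.70588 / (1+0.051)^3 = 44588.78133
Total PV = 6360.47858 + 44588.78133 = 50949.25991

€50949.26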